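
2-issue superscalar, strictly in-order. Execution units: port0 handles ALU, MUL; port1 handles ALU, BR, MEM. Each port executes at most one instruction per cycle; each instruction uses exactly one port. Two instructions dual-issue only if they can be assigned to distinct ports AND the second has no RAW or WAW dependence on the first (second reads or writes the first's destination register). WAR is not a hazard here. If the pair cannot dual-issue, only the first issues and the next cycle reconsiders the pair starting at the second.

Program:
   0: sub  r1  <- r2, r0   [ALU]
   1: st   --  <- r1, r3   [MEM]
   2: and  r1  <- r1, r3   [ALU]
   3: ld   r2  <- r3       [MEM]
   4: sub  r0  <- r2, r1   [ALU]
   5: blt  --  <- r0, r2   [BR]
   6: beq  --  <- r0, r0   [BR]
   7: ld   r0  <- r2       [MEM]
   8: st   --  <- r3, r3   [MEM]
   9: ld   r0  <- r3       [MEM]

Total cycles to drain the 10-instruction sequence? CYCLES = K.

CYCLES = 9

0. sub @i0  | RAW r1
1. st;and @i1&i2  | pair
2. ld @i3  | RAW r2
3. sub @i4  | RAW r0
4. blt @i5  | no-port BR/BR
5. beq @i6  | no-port BR/MEM
6. ld @i7  | no-port MEM/MEM
7. st @i8  | no-port MEM/MEM
8. ld @i9  | tail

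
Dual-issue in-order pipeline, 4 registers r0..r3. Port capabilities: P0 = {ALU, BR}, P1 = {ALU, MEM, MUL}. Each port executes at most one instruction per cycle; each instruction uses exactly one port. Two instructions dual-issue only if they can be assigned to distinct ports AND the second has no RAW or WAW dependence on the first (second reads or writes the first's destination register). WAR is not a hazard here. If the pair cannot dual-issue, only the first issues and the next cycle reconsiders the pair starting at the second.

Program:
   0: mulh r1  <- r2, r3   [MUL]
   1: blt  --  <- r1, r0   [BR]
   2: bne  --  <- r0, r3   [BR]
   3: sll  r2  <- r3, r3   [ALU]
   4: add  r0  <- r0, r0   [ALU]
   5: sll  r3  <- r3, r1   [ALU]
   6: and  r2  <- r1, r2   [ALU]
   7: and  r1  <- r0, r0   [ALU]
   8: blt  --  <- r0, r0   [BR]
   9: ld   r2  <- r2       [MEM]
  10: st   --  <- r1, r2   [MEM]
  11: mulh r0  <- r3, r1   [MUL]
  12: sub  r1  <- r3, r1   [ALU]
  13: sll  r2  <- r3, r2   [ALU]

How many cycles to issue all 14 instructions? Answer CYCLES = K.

CYCLES = 9

t=0 i0:mulh ; RAW r1
t=1 i1:blt ; no-port BR/BR
t=2 i2+i3:bne/sll ; 2-wide
t=3 i4+i5:add/sll ; 2-wide
t=4 i6+i7:and/and ; 2-wide
t=5 i8+i9:blt/ld ; 2-wide
t=6 i10:st ; no-port MEM/MUL
t=7 i11+i12:mulh/sub ; 2-wide
t=8 i13:sll ; tail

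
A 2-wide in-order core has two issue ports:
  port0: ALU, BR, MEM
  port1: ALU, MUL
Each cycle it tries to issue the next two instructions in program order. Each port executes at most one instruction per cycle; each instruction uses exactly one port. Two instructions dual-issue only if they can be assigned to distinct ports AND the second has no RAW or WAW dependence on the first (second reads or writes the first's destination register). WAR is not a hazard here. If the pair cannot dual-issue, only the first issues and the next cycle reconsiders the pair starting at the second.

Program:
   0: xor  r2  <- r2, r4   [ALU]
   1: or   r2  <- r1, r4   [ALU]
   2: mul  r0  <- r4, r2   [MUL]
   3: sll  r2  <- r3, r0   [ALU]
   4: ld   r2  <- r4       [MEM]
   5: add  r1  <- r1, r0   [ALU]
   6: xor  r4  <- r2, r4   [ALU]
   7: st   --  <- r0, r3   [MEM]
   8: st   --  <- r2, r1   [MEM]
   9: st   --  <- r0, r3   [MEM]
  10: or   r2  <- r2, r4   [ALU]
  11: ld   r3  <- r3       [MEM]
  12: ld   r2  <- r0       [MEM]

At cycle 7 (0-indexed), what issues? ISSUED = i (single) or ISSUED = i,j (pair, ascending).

ISSUED = 9,10

#0 head=0: xor i0 WAW r2
#1 head=1: or i1 RAW r2
#2 head=2: mul i2 RAW r0
#3 head=3: sll i3 WAW r2
#4 head=4: ld+add i4,i5 pair
#5 head=6: xor+st i6,i7 pair
#6 head=8: st i8 no-port MEM/MEM
#7 head=9: st+or i9,i10 pair
#8 head=11: ld i11 no-port MEM/MEM
#9 head=12: ld i12 tail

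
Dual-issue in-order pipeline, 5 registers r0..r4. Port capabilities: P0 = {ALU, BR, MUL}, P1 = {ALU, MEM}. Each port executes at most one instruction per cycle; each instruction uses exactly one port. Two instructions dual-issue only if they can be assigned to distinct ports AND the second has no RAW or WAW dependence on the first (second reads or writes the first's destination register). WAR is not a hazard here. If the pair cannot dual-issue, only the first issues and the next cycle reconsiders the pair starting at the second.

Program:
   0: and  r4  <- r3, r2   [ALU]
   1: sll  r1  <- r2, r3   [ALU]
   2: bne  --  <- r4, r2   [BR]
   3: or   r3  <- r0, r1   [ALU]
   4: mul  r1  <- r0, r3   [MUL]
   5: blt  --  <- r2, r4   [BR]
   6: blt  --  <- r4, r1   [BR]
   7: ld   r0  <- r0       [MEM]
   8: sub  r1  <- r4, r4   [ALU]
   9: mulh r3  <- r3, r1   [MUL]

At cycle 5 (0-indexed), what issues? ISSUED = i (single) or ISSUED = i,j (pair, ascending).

  cy0 -> i0&i1 (and sll) pair
  cy1 -> i2&i3 (bne or) pair
  cy2 -> i4 (mul) no-port MUL/BR
  cy3 -> i5 (blt) no-port BR/BR
  cy4 -> i6&i7 (blt ld) pair
  cy5 -> i8 (sub) RAW r1
  cy6 -> i9 (mulh) tail

ISSUED = 8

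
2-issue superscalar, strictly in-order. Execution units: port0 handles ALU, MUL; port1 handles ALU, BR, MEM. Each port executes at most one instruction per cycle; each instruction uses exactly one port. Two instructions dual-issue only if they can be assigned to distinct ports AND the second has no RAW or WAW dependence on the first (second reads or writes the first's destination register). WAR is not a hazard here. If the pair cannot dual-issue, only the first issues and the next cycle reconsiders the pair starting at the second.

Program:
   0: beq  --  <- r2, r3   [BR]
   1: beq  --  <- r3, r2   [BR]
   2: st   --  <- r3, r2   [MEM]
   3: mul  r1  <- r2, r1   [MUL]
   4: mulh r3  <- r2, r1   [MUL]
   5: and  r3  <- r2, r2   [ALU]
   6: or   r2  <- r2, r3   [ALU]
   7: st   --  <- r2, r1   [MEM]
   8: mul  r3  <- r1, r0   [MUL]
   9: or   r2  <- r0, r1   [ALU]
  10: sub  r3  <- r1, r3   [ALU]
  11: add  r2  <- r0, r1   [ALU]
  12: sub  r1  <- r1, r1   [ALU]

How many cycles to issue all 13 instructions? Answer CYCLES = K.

CYCLES = 9

  cy0 -> i0 (beq.BR) no-port BR/BR
  cy1 -> i1 (beq.BR) no-port BR/MEM
  cy2 -> i2&i3 (st.MEM+mul.MUL) pair
  cy3 -> i4 (mulh.MUL) WAW r3
  cy4 -> i5 (and.ALU) RAW r3
  cy5 -> i6 (or.ALU) RAW r2
  cy6 -> i7&i8 (st.MEM+mul.MUL) pair
  cy7 -> i9&i10 (or.ALU+sub.ALU) pair
  cy8 -> i11&i12 (add.ALU+sub.ALU) pair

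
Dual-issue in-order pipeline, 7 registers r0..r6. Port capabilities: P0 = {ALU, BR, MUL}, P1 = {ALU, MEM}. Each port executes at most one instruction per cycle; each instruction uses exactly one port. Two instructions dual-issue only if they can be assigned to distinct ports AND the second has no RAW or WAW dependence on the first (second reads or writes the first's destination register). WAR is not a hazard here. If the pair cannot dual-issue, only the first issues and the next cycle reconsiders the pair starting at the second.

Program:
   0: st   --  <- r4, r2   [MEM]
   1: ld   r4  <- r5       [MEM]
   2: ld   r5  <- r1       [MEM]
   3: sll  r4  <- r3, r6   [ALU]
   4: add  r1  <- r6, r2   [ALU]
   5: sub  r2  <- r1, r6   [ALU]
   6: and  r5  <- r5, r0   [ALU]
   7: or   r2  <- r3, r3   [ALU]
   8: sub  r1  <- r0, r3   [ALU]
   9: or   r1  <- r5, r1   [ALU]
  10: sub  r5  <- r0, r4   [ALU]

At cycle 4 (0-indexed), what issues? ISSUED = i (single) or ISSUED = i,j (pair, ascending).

  cy0 -> i0 (st) no-port MEM/MEM
  cy1 -> i1 (ld) no-port MEM/MEM
  cy2 -> i2&i3 (ld/sll) 2-wide
  cy3 -> i4 (add) RAW r1
  cy4 -> i5&i6 (sub/and) 2-wide
  cy5 -> i7&i8 (or/sub) 2-wide
  cy6 -> i9&i10 (or/sub) 2-wide

ISSUED = 5,6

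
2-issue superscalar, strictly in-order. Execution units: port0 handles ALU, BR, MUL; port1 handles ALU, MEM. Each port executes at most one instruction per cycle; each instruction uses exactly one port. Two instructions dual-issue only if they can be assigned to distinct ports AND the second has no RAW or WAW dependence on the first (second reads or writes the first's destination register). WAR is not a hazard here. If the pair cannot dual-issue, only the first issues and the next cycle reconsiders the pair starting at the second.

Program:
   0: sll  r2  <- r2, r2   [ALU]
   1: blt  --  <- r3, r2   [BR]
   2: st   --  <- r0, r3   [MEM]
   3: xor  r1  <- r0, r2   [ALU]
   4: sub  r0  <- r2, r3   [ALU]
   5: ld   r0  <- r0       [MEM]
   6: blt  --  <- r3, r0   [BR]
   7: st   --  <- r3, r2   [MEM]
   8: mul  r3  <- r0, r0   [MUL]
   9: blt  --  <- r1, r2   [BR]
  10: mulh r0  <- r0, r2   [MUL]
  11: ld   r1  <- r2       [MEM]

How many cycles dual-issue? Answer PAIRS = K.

PAIRS = 4

0. sll.ALU @i0  | RAW r2
1. blt.BR;st.MEM @i1/i2  | 2-wide
2. xor.ALU;sub.ALU @i3/i4  | 2-wide
3. ld.MEM @i5  | RAW r0
4. blt.BR;st.MEM @i6/i7  | 2-wide
5. mul.MUL @i8  | no-port MUL/BR
6. blt.BR @i9  | no-port BR/MUL
7. mulh.MUL;ld.MEM @i10/i11  | 2-wide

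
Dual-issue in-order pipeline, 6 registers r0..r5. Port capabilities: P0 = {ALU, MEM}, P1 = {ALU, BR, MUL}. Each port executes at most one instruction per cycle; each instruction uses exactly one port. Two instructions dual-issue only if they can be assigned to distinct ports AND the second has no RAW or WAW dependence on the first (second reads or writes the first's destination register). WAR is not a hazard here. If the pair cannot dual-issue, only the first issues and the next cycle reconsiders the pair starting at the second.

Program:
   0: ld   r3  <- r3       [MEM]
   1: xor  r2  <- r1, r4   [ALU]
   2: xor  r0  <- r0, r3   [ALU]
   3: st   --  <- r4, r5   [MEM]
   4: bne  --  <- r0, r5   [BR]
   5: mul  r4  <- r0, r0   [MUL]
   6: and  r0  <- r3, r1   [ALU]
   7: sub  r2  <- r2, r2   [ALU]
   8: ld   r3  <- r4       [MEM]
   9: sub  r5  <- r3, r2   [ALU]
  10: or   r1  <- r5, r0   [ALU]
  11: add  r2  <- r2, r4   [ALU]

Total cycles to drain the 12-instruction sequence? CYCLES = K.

[0] i0/i1  ld/xor  -- dual
[1] i2/i3  xor/st  -- dual
[2] i4  bne  -- no-port BR/MUL
[3] i5/i6  mul/and  -- dual
[4] i7/i8  sub/ld  -- dual
[5] i9  sub  -- RAW r5
[6] i10/i11  or/add  -- dual

CYCLES = 7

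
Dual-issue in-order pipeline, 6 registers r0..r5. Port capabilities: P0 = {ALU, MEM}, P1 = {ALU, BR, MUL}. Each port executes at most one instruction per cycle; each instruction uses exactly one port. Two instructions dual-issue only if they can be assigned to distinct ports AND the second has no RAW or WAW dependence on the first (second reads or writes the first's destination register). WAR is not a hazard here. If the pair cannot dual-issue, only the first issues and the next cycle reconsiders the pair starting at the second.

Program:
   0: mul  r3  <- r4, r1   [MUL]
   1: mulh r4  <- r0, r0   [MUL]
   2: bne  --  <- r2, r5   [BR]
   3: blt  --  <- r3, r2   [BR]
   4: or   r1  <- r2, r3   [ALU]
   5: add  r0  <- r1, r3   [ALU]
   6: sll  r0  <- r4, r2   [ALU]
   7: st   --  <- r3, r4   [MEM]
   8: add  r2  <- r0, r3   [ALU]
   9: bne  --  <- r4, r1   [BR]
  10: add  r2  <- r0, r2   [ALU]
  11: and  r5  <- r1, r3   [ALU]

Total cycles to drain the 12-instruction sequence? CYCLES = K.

CYCLES = 8

t=0 i0:mul ; no-port MUL/MUL
t=1 i1:mulh ; no-port MUL/BR
t=2 i2:bne ; no-port BR/BR
t=3 i3+i4:blt;or ; 2-wide
t=4 i5:add ; WAW r0
t=5 i6+i7:sll;st ; 2-wide
t=6 i8+i9:add;bne ; 2-wide
t=7 i10+i11:add;and ; 2-wide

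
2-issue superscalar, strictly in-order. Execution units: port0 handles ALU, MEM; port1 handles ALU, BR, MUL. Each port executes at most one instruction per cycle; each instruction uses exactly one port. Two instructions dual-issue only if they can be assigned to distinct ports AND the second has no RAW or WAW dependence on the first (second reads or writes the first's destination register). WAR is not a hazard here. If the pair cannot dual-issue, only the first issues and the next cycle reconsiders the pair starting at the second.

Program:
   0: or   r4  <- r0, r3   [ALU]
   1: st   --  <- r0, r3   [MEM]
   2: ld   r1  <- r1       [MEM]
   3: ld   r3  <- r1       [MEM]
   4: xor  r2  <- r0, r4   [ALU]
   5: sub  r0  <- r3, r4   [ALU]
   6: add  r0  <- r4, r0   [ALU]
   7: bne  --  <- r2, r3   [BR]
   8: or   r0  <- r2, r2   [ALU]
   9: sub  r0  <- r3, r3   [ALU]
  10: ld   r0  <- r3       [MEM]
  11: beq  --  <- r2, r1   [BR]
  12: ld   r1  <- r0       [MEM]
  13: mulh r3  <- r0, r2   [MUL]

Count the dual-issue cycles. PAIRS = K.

  cy0 -> i0&i1 (or.ALU;st.MEM) 2-wide
  cy1 -> i2 (ld.MEM) no-port MEM/MEM
  cy2 -> i3&i4 (ld.MEM;xor.ALU) 2-wide
  cy3 -> i5 (sub.ALU) RAW+WAW r0
  cy4 -> i6&i7 (add.ALU;bne.BR) 2-wide
  cy5 -> i8 (or.ALU) WAW r0
  cy6 -> i9 (sub.ALU) WAW r0
  cy7 -> i10&i11 (ld.MEM;beq.BR) 2-wide
  cy8 -> i12&i13 (ld.MEM;mulh.MUL) 2-wide

PAIRS = 5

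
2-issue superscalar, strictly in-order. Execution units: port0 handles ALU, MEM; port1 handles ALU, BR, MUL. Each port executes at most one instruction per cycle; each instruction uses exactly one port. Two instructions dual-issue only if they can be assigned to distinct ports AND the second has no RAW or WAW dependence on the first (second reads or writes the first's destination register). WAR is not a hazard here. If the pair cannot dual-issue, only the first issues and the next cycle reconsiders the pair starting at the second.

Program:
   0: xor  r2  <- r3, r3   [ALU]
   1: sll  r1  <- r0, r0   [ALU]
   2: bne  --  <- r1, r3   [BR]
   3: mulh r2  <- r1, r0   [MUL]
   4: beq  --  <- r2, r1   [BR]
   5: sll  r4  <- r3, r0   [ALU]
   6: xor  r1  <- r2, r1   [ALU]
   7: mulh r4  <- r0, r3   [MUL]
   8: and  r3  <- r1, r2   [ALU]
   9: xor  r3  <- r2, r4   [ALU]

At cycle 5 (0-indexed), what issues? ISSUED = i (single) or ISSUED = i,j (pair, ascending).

ISSUED = 8

[0] i0,i1  xor sll  -- 2-wide
[1] i2  bne  -- no-port BR/MUL
[2] i3  mulh  -- no-port MUL/BR
[3] i4,i5  beq sll  -- 2-wide
[4] i6,i7  xor mulh  -- 2-wide
[5] i8  and  -- WAW r3
[6] i9  xor  -- tail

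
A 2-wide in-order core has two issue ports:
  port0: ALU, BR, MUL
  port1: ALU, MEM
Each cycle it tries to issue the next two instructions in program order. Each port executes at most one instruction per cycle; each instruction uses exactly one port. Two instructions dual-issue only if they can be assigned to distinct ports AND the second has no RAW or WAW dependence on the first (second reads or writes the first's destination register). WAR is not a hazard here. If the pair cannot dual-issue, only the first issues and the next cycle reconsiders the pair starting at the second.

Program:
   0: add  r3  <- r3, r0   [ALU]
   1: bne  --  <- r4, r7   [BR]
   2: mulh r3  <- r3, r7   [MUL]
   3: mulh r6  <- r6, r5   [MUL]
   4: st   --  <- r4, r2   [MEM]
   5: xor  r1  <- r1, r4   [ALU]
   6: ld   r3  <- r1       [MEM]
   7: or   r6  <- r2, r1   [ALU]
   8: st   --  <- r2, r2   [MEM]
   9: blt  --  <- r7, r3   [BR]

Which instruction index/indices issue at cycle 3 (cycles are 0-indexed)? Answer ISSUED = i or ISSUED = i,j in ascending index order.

c0: i0/i1 add/bne  2-wide
c1: i2 mulh  no-port MUL/MUL
c2: i3/i4 mulh/st  2-wide
c3: i5 xor  RAW r1
c4: i6/i7 ld/or  2-wide
c5: i8/i9 st/blt  2-wide

ISSUED = 5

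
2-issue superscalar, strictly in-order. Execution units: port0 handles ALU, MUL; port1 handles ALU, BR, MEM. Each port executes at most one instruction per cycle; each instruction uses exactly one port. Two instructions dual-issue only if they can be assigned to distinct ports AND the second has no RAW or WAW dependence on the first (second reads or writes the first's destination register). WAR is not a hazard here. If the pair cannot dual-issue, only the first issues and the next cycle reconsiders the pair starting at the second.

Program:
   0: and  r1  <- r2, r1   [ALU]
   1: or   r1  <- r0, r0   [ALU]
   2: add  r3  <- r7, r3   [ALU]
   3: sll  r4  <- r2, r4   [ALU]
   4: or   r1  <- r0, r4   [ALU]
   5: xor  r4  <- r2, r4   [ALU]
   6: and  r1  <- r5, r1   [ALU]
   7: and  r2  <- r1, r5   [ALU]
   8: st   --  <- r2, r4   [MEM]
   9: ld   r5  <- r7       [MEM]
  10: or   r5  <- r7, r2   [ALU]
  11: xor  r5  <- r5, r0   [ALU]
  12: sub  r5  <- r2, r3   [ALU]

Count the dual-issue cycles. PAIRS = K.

  cy0 -> i0 (and) WAW r1
  cy1 -> i1&i2 (or+add) 2-wide
  cy2 -> i3 (sll) RAW r4
  cy3 -> i4&i5 (or+xor) 2-wide
  cy4 -> i6 (and) RAW r1
  cy5 -> i7 (and) RAW r2
  cy6 -> i8 (st) no-port MEM/MEM
  cy7 -> i9 (ld) WAW r5
  cy8 -> i10 (or) RAW+WAW r5
  cy9 -> i11 (xor) WAW r5
  cy10 -> i12 (sub) tail

PAIRS = 2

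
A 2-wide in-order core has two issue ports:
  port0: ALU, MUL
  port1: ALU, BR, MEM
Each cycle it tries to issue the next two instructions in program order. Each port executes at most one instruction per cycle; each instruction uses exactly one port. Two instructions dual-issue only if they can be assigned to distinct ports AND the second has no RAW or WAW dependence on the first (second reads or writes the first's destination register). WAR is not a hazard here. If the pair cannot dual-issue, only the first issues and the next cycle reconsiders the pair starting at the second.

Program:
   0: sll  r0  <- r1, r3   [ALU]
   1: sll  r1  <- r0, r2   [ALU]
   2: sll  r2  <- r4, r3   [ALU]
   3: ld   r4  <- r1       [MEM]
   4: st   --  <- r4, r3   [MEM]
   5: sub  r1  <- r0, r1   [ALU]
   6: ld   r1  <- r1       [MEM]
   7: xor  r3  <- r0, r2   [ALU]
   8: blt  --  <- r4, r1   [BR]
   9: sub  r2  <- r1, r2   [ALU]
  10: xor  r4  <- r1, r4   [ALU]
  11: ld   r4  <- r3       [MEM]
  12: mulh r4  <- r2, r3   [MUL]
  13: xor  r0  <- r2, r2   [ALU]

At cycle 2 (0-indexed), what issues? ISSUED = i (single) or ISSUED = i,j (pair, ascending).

ISSUED = 3

#0 head=0: sll i0 RAW r0
#1 head=1: sll+sll i1&i2 dual
#2 head=3: ld i3 no-port MEM/MEM
#3 head=4: st+sub i4&i5 dual
#4 head=6: ld+xor i6&i7 dual
#5 head=8: blt+sub i8&i9 dual
#6 head=10: xor i10 WAW r4
#7 head=11: ld i11 WAW r4
#8 head=12: mulh+xor i12&i13 dual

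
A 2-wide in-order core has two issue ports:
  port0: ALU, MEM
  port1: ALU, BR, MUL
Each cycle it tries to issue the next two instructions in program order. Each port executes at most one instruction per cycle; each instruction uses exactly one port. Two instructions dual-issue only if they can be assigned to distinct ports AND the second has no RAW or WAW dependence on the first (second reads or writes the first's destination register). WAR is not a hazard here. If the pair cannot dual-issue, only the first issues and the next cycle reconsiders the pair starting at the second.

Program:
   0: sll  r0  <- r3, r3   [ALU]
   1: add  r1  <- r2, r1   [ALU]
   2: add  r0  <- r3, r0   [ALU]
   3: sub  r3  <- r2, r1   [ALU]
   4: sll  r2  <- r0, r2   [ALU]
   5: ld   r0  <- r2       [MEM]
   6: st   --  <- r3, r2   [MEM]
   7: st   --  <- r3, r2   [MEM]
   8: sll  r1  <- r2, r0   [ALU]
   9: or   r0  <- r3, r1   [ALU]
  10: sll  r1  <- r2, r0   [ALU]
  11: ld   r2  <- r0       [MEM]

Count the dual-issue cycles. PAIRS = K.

  cy0 -> i0&i1 (sll/add) 2-wide
  cy1 -> i2&i3 (add/sub) 2-wide
  cy2 -> i4 (sll) RAW r2
  cy3 -> i5 (ld) no-port MEM/MEM
  cy4 -> i6 (st) no-port MEM/MEM
  cy5 -> i7&i8 (st/sll) 2-wide
  cy6 -> i9 (or) RAW r0
  cy7 -> i10&i11 (sll/ld) 2-wide

PAIRS = 4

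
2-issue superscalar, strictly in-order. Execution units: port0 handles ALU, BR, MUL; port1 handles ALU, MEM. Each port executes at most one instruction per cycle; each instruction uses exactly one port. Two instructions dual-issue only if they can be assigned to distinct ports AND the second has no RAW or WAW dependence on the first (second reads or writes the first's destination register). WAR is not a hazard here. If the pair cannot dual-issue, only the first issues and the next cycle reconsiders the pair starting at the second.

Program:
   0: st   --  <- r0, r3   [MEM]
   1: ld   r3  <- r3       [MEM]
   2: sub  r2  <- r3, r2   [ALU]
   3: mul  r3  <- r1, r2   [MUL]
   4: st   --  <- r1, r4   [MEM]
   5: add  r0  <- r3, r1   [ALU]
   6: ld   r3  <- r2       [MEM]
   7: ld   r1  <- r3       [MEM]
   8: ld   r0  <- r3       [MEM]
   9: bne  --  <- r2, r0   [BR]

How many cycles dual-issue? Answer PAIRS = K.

  cy0 -> i0 (st) no-port MEM/MEM
  cy1 -> i1 (ld) RAW r3
  cy2 -> i2 (sub) RAW r2
  cy3 -> i3+i4 (mul/st) pair
  cy4 -> i5+i6 (add/ld) pair
  cy5 -> i7 (ld) no-port MEM/MEM
  cy6 -> i8 (ld) RAW r0
  cy7 -> i9 (bne) tail

PAIRS = 2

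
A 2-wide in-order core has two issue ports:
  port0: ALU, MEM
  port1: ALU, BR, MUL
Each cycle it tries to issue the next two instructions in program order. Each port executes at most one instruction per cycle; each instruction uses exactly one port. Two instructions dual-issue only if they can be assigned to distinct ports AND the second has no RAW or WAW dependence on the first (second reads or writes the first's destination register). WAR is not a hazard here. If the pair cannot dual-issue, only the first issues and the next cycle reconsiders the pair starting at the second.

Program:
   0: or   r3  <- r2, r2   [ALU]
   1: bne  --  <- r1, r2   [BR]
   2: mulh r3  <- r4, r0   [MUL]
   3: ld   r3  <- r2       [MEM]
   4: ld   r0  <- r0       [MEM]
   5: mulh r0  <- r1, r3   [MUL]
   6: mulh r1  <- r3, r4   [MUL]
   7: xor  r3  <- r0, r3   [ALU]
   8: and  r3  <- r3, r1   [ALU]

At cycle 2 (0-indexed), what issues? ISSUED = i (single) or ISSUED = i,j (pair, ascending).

ISSUED = 3

c0: i0,i1 or+bne  2-wide
c1: i2 mulh  WAW r3
c2: i3 ld  no-port MEM/MEM
c3: i4 ld  WAW r0
c4: i5 mulh  no-port MUL/MUL
c5: i6,i7 mulh+xor  2-wide
c6: i8 and  tail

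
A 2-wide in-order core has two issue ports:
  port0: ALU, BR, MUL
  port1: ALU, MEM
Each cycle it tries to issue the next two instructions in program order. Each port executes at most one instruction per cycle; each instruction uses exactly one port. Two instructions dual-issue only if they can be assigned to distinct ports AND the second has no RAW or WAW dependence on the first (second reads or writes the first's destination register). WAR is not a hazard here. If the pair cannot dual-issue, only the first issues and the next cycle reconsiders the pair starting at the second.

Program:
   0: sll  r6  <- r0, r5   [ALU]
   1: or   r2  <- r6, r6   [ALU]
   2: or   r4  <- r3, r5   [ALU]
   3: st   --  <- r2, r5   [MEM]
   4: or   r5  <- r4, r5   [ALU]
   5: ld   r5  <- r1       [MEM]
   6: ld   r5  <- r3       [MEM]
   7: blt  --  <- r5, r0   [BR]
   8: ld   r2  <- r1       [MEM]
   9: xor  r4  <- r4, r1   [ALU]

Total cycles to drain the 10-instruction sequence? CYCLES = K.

CYCLES = 7

  cy0 -> i0 (sll.ALU) RAW r6
  cy1 -> i1/i2 (or.ALU;or.ALU) 2-wide
  cy2 -> i3/i4 (st.MEM;or.ALU) 2-wide
  cy3 -> i5 (ld.MEM) no-port MEM/MEM
  cy4 -> i6 (ld.MEM) RAW r5
  cy5 -> i7/i8 (blt.BR;ld.MEM) 2-wide
  cy6 -> i9 (xor.ALU) tail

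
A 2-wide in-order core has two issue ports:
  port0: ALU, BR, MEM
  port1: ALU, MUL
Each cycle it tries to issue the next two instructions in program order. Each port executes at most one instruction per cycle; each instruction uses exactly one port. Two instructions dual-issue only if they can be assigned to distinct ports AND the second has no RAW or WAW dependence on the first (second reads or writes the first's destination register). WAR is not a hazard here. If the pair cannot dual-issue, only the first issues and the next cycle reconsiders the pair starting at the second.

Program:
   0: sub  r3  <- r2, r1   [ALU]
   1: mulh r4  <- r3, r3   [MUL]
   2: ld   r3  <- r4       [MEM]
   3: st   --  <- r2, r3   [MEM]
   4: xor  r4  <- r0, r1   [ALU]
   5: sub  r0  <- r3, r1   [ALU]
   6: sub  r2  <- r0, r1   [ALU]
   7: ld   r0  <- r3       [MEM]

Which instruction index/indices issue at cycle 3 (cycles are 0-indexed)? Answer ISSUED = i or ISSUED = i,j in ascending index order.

ISSUED = 3,4

t=0 i0:sub.ALU ; RAW r3
t=1 i1:mulh.MUL ; RAW r4
t=2 i2:ld.MEM ; no-port MEM/MEM
t=3 i3&i4:st.MEM xor.ALU ; dual
t=4 i5:sub.ALU ; RAW r0
t=5 i6&i7:sub.ALU ld.MEM ; dual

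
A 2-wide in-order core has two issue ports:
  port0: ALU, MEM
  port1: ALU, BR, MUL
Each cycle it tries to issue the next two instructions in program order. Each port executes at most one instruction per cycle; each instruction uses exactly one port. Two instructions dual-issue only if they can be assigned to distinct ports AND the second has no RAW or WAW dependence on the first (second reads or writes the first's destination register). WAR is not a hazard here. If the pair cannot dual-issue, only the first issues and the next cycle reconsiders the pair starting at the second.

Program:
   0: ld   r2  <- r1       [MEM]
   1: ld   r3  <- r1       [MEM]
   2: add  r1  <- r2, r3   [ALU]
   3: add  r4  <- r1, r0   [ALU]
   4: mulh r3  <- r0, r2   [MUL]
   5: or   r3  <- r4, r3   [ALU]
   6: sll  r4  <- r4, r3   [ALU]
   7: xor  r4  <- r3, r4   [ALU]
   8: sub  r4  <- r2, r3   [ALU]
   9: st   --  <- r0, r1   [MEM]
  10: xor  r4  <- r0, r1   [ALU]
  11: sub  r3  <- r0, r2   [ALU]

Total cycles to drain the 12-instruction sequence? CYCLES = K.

c0: i0 ld  no-port MEM/MEM
c1: i1 ld  RAW r3
c2: i2 add  RAW r1
c3: i3&i4 add;mulh  dual
c4: i5 or  RAW r3
c5: i6 sll  RAW+WAW r4
c6: i7 xor  WAW r4
c7: i8&i9 sub;st  dual
c8: i10&i11 xor;sub  dual

CYCLES = 9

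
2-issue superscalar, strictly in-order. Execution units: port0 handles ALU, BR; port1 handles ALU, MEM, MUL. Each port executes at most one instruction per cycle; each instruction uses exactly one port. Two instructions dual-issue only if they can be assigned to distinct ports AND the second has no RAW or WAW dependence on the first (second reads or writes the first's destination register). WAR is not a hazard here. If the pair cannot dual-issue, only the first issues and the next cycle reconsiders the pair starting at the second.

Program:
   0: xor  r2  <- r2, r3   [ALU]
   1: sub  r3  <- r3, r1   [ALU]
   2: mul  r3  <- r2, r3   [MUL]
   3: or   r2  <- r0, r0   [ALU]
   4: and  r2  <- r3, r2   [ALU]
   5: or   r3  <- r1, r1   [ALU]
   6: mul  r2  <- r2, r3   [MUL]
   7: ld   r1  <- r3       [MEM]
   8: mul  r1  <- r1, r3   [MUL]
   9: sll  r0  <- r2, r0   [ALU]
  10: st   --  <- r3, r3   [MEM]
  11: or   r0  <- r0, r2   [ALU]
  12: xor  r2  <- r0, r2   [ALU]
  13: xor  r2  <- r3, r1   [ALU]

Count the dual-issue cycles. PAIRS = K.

0. xor.ALU sub.ALU @i0+i1  | dual
1. mul.MUL or.ALU @i2+i3  | dual
2. and.ALU or.ALU @i4+i5  | dual
3. mul.MUL @i6  | no-port MUL/MEM
4. ld.MEM @i7  | no-port MEM/MUL
5. mul.MUL sll.ALU @i8+i9  | dual
6. st.MEM or.ALU @i10+i11  | dual
7. xor.ALU @i12  | WAW r2
8. xor.ALU @i13  | tail

PAIRS = 5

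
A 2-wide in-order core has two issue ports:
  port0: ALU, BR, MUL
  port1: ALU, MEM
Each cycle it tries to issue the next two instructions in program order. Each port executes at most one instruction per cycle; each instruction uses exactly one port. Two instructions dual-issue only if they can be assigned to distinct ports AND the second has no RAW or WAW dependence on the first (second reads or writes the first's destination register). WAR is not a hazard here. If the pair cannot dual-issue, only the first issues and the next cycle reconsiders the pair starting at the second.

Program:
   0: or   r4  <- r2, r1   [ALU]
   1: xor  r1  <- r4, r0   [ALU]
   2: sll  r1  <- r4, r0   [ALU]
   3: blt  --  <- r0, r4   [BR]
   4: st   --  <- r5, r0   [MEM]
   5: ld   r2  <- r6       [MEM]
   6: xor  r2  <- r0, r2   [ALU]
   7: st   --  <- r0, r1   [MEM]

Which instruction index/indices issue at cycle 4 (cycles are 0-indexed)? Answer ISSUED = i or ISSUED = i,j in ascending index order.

[0] i0  or.ALU  -- RAW r4
[1] i1  xor.ALU  -- WAW r1
[2] i2&i3  sll.ALU blt.BR  -- pair
[3] i4  st.MEM  -- no-port MEM/MEM
[4] i5  ld.MEM  -- RAW+WAW r2
[5] i6&i7  xor.ALU st.MEM  -- pair

ISSUED = 5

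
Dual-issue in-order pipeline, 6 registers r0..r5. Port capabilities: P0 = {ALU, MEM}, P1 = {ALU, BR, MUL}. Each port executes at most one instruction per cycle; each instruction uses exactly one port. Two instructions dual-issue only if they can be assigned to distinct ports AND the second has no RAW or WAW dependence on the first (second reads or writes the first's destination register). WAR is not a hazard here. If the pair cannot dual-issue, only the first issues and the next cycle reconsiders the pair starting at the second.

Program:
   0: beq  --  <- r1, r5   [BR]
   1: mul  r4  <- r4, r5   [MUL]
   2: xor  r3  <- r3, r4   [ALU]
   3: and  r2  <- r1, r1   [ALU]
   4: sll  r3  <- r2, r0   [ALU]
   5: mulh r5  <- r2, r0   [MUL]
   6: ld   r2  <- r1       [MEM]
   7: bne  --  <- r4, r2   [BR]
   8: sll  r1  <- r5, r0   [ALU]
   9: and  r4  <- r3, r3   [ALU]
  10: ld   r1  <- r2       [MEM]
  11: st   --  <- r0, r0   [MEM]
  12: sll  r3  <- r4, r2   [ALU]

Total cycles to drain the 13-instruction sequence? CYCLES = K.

#0 head=0: beq i0 no-port BR/MUL
#1 head=1: mul i1 RAW r4
#2 head=2: xor;and i2/i3 pair
#3 head=4: sll;mulh i4/i5 pair
#4 head=6: ld i6 RAW r2
#5 head=7: bne;sll i7/i8 pair
#6 head=9: and;ld i9/i10 pair
#7 head=11: st;sll i11/i12 pair

CYCLES = 8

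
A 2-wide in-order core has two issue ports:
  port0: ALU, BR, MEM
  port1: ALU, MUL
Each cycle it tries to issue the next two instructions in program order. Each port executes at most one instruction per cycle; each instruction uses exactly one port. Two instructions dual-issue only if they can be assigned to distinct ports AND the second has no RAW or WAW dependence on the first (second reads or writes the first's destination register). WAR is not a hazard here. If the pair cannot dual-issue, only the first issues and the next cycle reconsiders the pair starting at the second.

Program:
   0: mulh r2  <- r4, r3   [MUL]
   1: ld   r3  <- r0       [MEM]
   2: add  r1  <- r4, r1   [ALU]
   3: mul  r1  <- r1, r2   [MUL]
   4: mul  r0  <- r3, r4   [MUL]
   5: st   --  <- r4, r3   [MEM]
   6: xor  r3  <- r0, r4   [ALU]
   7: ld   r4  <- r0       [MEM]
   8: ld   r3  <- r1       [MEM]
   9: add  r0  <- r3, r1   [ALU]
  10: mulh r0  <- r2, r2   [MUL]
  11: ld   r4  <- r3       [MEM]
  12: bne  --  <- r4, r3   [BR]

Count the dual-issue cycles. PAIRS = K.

PAIRS = 4

#0 head=0: mulh+ld i0&i1 2-wide
#1 head=2: add i2 RAW+WAW r1
#2 head=3: mul i3 no-port MUL/MUL
#3 head=4: mul+st i4&i5 2-wide
#4 head=6: xor+ld i6&i7 2-wide
#5 head=8: ld i8 RAW r3
#6 head=9: add i9 WAW r0
#7 head=10: mulh+ld i10&i11 2-wide
#8 head=12: bne i12 tail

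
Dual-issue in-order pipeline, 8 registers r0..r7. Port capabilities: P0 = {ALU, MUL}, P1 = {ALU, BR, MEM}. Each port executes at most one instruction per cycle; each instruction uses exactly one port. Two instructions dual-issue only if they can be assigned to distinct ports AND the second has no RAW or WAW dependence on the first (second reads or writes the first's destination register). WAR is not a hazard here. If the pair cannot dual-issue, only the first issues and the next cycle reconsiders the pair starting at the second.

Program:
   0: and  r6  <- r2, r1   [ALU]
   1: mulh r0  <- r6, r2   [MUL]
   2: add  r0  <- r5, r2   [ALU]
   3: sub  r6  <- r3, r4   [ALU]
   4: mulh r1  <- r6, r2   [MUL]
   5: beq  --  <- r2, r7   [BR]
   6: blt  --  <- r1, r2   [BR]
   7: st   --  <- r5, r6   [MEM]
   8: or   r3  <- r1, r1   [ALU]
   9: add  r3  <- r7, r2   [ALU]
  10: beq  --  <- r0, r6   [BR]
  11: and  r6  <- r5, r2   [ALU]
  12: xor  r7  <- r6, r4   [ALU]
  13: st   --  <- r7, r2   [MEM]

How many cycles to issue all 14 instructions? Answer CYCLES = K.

CYCLES = 10

[0] i0  and  -- RAW r6
[1] i1  mulh  -- WAW r0
[2] i2,i3  add/sub  -- 2-wide
[3] i4,i5  mulh/beq  -- 2-wide
[4] i6  blt  -- no-port BR/MEM
[5] i7,i8  st/or  -- 2-wide
[6] i9,i10  add/beq  -- 2-wide
[7] i11  and  -- RAW r6
[8] i12  xor  -- RAW r7
[9] i13  st  -- tail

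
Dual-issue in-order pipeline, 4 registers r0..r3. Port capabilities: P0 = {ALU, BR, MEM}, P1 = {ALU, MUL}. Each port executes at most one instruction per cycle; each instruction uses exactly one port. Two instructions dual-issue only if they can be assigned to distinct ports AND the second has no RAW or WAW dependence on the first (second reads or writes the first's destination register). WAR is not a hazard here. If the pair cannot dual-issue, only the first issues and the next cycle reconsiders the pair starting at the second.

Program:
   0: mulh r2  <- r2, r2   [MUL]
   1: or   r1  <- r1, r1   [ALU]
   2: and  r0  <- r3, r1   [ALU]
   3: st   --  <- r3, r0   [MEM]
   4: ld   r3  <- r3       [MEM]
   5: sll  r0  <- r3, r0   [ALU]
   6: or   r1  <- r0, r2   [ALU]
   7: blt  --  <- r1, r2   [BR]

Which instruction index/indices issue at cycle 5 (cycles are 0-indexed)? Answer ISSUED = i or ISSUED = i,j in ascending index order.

  cy0 -> i0,i1 (mulh.MUL+or.ALU) 2-wide
  cy1 -> i2 (and.ALU) RAW r0
  cy2 -> i3 (st.MEM) no-port MEM/MEM
  cy3 -> i4 (ld.MEM) RAW r3
  cy4 -> i5 (sll.ALU) RAW r0
  cy5 -> i6 (or.ALU) RAW r1
  cy6 -> i7 (blt.BR) tail

ISSUED = 6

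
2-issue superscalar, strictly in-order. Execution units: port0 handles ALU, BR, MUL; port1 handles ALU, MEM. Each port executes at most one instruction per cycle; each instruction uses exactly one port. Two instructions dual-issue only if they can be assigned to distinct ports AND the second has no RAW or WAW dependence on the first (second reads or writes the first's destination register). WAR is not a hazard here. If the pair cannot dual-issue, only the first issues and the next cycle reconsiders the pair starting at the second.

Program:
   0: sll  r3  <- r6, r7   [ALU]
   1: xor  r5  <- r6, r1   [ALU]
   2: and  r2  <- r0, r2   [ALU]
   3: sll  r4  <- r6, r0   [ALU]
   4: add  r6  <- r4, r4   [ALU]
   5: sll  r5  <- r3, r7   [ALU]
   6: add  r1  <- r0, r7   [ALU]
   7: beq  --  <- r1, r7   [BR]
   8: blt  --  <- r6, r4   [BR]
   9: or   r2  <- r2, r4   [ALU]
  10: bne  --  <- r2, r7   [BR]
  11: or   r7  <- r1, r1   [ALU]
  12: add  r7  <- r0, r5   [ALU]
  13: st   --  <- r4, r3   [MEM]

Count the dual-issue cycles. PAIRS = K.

PAIRS = 6

  cy0 -> i0&i1 (sll+xor) 2-wide
  cy1 -> i2&i3 (and+sll) 2-wide
  cy2 -> i4&i5 (add+sll) 2-wide
  cy3 -> i6 (add) RAW r1
  cy4 -> i7 (beq) no-port BR/BR
  cy5 -> i8&i9 (blt+or) 2-wide
  cy6 -> i10&i11 (bne+or) 2-wide
  cy7 -> i12&i13 (add+st) 2-wide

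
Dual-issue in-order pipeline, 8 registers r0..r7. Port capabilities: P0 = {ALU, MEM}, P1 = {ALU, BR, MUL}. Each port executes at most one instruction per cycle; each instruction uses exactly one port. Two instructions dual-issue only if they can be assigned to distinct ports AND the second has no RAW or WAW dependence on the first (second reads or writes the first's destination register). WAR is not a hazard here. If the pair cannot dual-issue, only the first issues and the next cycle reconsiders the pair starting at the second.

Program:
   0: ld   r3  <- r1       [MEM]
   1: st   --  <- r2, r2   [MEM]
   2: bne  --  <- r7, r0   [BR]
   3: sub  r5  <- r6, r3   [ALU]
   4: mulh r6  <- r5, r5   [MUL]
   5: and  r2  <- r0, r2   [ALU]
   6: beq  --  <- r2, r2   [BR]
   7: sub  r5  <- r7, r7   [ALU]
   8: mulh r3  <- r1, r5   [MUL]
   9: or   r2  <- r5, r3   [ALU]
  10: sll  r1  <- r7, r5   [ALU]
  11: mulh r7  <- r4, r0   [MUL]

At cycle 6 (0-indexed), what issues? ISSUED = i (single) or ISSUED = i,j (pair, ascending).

  cy0 -> i0 (ld.MEM) no-port MEM/MEM
  cy1 -> i1/i2 (st.MEM bne.BR) pair
  cy2 -> i3 (sub.ALU) RAW r5
  cy3 -> i4/i5 (mulh.MUL and.ALU) pair
  cy4 -> i6/i7 (beq.BR sub.ALU) pair
  cy5 -> i8 (mulh.MUL) RAW r3
  cy6 -> i9/i10 (or.ALU sll.ALU) pair
  cy7 -> i11 (mulh.MUL) tail

ISSUED = 9,10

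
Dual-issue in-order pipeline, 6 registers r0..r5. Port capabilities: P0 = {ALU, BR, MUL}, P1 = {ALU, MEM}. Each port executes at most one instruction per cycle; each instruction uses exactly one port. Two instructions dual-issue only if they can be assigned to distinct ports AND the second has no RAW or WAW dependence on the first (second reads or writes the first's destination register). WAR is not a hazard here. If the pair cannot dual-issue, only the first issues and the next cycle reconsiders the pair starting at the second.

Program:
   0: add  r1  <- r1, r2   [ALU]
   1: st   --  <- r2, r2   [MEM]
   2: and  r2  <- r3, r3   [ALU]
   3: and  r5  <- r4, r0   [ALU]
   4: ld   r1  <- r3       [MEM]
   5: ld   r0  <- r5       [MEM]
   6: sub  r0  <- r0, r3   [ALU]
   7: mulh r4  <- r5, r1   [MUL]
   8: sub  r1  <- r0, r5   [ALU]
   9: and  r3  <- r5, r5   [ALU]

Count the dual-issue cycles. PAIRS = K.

PAIRS = 4

#0 head=0: add.ALU st.MEM i0&i1 2-wide
#1 head=2: and.ALU and.ALU i2&i3 2-wide
#2 head=4: ld.MEM i4 no-port MEM/MEM
#3 head=5: ld.MEM i5 RAW+WAW r0
#4 head=6: sub.ALU mulh.MUL i6&i7 2-wide
#5 head=8: sub.ALU and.ALU i8&i9 2-wide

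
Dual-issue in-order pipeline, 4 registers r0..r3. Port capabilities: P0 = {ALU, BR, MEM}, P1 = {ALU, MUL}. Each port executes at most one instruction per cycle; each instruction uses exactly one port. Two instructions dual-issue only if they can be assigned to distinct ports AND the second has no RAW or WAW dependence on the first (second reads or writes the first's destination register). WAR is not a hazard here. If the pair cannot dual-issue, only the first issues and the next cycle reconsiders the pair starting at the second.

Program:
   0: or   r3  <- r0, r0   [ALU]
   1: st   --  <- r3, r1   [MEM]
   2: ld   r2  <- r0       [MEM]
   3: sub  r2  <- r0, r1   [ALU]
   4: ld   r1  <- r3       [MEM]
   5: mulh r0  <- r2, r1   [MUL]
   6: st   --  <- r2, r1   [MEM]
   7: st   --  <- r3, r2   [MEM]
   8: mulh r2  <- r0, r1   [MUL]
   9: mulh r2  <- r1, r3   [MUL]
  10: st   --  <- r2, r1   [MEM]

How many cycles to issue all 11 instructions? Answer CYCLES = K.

CYCLES = 8

c0: i0 or  RAW r3
c1: i1 st  no-port MEM/MEM
c2: i2 ld  WAW r2
c3: i3/i4 sub;ld  pair
c4: i5/i6 mulh;st  pair
c5: i7/i8 st;mulh  pair
c6: i9 mulh  RAW r2
c7: i10 st  tail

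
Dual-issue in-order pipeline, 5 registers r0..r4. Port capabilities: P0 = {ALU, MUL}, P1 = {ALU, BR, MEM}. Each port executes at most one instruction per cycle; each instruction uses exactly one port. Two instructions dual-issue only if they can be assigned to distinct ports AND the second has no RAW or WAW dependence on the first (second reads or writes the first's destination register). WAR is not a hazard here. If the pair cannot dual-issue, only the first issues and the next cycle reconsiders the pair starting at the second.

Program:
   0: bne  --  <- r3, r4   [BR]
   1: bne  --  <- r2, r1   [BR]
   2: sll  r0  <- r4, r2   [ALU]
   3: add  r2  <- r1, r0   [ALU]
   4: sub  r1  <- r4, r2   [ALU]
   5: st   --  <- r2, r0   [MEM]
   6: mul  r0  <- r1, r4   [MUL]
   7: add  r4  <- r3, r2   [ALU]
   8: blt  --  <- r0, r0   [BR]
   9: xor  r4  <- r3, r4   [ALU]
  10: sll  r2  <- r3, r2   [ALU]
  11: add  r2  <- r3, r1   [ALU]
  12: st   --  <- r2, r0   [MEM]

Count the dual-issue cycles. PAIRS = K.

PAIRS = 4

#0 head=0: bne.BR i0 no-port BR/BR
#1 head=1: bne.BR+sll.ALU i1&i2 pair
#2 head=3: add.ALU i3 RAW r2
#3 head=4: sub.ALU+st.MEM i4&i5 pair
#4 head=6: mul.MUL+add.ALU i6&i7 pair
#5 head=8: blt.BR+xor.ALU i8&i9 pair
#6 head=10: sll.ALU i10 WAW r2
#7 head=11: add.ALU i11 RAW r2
#8 head=12: st.MEM i12 tail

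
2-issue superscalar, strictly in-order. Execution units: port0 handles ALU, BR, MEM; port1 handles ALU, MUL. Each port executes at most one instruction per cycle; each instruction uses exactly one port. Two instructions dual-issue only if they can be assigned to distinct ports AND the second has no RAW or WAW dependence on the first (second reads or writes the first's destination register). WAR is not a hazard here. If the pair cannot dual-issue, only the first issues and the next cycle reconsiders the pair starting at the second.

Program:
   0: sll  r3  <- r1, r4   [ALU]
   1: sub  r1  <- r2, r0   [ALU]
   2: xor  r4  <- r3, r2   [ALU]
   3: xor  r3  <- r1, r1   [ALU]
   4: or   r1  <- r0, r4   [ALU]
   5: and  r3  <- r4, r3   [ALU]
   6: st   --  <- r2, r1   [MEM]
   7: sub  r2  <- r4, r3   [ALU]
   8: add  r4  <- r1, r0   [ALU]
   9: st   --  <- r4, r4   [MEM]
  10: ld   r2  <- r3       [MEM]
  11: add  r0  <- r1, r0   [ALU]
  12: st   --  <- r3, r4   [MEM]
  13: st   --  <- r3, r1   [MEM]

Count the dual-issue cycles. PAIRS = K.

c0: i0&i1 sll.ALU+sub.ALU  pair
c1: i2&i3 xor.ALU+xor.ALU  pair
c2: i4&i5 or.ALU+and.ALU  pair
c3: i6&i7 st.MEM+sub.ALU  pair
c4: i8 add.ALU  RAW r4
c5: i9 st.MEM  no-port MEM/MEM
c6: i10&i11 ld.MEM+add.ALU  pair
c7: i12 st.MEM  no-port MEM/MEM
c8: i13 st.MEM  tail

PAIRS = 5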